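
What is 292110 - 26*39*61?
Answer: 230256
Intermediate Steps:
292110 - 26*39*61 = 292110 - 1014*61 = 292110 - 1*61854 = 292110 - 61854 = 230256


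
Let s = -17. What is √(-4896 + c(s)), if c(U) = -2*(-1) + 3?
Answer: I*√4891 ≈ 69.936*I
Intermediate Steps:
c(U) = 5 (c(U) = 2 + 3 = 5)
√(-4896 + c(s)) = √(-4896 + 5) = √(-4891) = I*√4891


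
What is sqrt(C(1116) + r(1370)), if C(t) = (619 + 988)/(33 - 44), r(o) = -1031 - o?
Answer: I*sqrt(308198)/11 ≈ 50.469*I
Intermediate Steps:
C(t) = -1607/11 (C(t) = 1607/(-11) = 1607*(-1/11) = -1607/11)
sqrt(C(1116) + r(1370)) = sqrt(-1607/11 + (-1031 - 1*1370)) = sqrt(-1607/11 + (-1031 - 1370)) = sqrt(-1607/11 - 2401) = sqrt(-28018/11) = I*sqrt(308198)/11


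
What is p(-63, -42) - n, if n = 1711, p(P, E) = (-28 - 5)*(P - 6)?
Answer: 566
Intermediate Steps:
p(P, E) = 198 - 33*P (p(P, E) = -33*(-6 + P) = 198 - 33*P)
p(-63, -42) - n = (198 - 33*(-63)) - 1*1711 = (198 + 2079) - 1711 = 2277 - 1711 = 566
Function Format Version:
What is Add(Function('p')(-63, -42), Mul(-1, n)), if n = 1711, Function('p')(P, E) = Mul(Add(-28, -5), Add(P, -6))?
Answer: 566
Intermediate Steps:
Function('p')(P, E) = Add(198, Mul(-33, P)) (Function('p')(P, E) = Mul(-33, Add(-6, P)) = Add(198, Mul(-33, P)))
Add(Function('p')(-63, -42), Mul(-1, n)) = Add(Add(198, Mul(-33, -63)), Mul(-1, 1711)) = Add(Add(198, 2079), -1711) = Add(2277, -1711) = 566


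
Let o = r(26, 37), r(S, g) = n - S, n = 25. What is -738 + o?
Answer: -739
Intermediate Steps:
r(S, g) = 25 - S
o = -1 (o = 25 - 1*26 = 25 - 26 = -1)
-738 + o = -738 - 1 = -739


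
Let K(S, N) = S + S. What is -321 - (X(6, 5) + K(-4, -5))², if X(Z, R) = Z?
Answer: -325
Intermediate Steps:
K(S, N) = 2*S
-321 - (X(6, 5) + K(-4, -5))² = -321 - (6 + 2*(-4))² = -321 - (6 - 8)² = -321 - 1*(-2)² = -321 - 1*4 = -321 - 4 = -325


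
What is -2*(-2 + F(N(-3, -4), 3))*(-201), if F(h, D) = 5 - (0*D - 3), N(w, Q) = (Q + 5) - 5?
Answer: 2412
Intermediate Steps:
N(w, Q) = Q (N(w, Q) = (5 + Q) - 5 = Q)
F(h, D) = 8 (F(h, D) = 5 - (0 - 3) = 5 - 1*(-3) = 5 + 3 = 8)
-2*(-2 + F(N(-3, -4), 3))*(-201) = -2*(-2 + 8)*(-201) = -2*6*(-201) = -12*(-201) = 2412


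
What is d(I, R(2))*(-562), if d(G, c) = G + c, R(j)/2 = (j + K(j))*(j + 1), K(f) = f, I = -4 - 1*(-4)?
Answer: -13488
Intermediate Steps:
I = 0 (I = -4 + 4 = 0)
R(j) = 4*j*(1 + j) (R(j) = 2*((j + j)*(j + 1)) = 2*((2*j)*(1 + j)) = 2*(2*j*(1 + j)) = 4*j*(1 + j))
d(I, R(2))*(-562) = (0 + 4*2*(1 + 2))*(-562) = (0 + 4*2*3)*(-562) = (0 + 24)*(-562) = 24*(-562) = -13488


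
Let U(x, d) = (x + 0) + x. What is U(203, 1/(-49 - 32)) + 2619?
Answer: 3025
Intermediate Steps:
U(x, d) = 2*x (U(x, d) = x + x = 2*x)
U(203, 1/(-49 - 32)) + 2619 = 2*203 + 2619 = 406 + 2619 = 3025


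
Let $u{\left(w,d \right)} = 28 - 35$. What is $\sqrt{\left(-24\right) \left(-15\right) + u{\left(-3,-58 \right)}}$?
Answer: $\sqrt{353} \approx 18.788$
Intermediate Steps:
$u{\left(w,d \right)} = -7$
$\sqrt{\left(-24\right) \left(-15\right) + u{\left(-3,-58 \right)}} = \sqrt{\left(-24\right) \left(-15\right) - 7} = \sqrt{360 - 7} = \sqrt{353}$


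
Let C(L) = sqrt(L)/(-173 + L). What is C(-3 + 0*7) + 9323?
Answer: 9323 - I*sqrt(3)/176 ≈ 9323.0 - 0.0098412*I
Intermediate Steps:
C(L) = sqrt(L)/(-173 + L)
C(-3 + 0*7) + 9323 = sqrt(-3 + 0*7)/(-173 + (-3 + 0*7)) + 9323 = sqrt(-3 + 0)/(-173 + (-3 + 0)) + 9323 = sqrt(-3)/(-173 - 3) + 9323 = (I*sqrt(3))/(-176) + 9323 = (I*sqrt(3))*(-1/176) + 9323 = -I*sqrt(3)/176 + 9323 = 9323 - I*sqrt(3)/176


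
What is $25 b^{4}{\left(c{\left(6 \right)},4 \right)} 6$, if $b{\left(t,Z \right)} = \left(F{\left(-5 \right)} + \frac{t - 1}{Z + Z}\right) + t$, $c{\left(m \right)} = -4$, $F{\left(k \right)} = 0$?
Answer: $\frac{140562075}{2048} \approx 68634.0$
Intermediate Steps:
$b{\left(t,Z \right)} = t + \frac{-1 + t}{2 Z}$ ($b{\left(t,Z \right)} = \left(0 + \frac{t - 1}{Z + Z}\right) + t = \left(0 + \frac{-1 + t}{2 Z}\right) + t = \frac{-1 + t}{2 Z} + t = t + \frac{-1 + t}{2 Z}$)
$25 b^{4}{\left(c{\left(6 \right)},4 \right)} 6 = 25 \left(\frac{-1 - 4 + 2 \cdot 4 \left(-4\right)}{2 \cdot 4}\right)^{4} \cdot 6 = 25 \left(\frac{1}{2} \cdot \frac{1}{4} \left(-1 - 4 - 32\right)\right)^{4} \cdot 6 = 25 \left(\frac{1}{2} \cdot \frac{1}{4} \left(-37\right)\right)^{4} \cdot 6 = 25 \left(- \frac{37}{8}\right)^{4} \cdot 6 = 25 \cdot \frac{1874161}{4096} \cdot 6 = \frac{46854025}{4096} \cdot 6 = \frac{140562075}{2048}$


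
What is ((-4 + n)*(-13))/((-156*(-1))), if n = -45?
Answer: 49/12 ≈ 4.0833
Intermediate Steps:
((-4 + n)*(-13))/((-156*(-1))) = ((-4 - 45)*(-13))/((-156*(-1))) = -49*(-13)/156 = 637*(1/156) = 49/12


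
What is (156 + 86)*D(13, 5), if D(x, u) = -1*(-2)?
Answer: 484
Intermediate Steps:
D(x, u) = 2
(156 + 86)*D(13, 5) = (156 + 86)*2 = 242*2 = 484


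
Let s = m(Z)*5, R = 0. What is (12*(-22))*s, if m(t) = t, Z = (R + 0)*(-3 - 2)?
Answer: 0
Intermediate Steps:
Z = 0 (Z = (0 + 0)*(-3 - 2) = 0*(-5) = 0)
s = 0 (s = 0*5 = 0)
(12*(-22))*s = (12*(-22))*0 = -264*0 = 0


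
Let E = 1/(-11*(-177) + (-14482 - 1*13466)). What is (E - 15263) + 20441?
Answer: 134633177/26001 ≈ 5178.0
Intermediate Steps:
E = -1/26001 (E = 1/(1947 + (-14482 - 13466)) = 1/(1947 - 27948) = 1/(-26001) = -1/26001 ≈ -3.8460e-5)
(E - 15263) + 20441 = (-1/26001 - 15263) + 20441 = -396853264/26001 + 20441 = 134633177/26001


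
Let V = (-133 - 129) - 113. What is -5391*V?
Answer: 2021625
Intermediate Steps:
V = -375 (V = -262 - 113 = -375)
-5391*V = -5391*(-375) = 2021625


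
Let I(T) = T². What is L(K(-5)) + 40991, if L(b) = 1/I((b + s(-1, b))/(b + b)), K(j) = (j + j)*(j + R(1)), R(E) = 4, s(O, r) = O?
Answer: 3320671/81 ≈ 40996.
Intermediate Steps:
K(j) = 2*j*(4 + j) (K(j) = (j + j)*(j + 4) = (2*j)*(4 + j) = 2*j*(4 + j))
L(b) = 4*b²/(-1 + b)² (L(b) = 1/(((b - 1)/(b + b))²) = 1/(((-1 + b)/((2*b)))²) = 1/(((-1 + b)*(1/(2*b)))²) = 1/(((-1 + b)/(2*b))²) = 1/((-1 + b)²/(4*b²)) = 4*b²/(-1 + b)²)
L(K(-5)) + 40991 = 4*(2*(-5)*(4 - 5))²/(-1 + 2*(-5)*(4 - 5))² + 40991 = 4*(2*(-5)*(-1))²/(-1 + 2*(-5)*(-1))² + 40991 = 4*10²/(-1 + 10)² + 40991 = 4*100/9² + 40991 = 4*100*(1/81) + 40991 = 400/81 + 40991 = 3320671/81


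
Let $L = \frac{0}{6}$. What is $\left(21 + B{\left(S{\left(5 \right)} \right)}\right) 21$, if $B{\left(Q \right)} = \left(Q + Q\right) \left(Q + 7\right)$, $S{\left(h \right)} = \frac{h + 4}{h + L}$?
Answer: $\frac{27657}{25} \approx 1106.3$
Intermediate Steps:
$L = 0$ ($L = 0 \cdot \frac{1}{6} = 0$)
$S{\left(h \right)} = \frac{4 + h}{h}$ ($S{\left(h \right)} = \frac{h + 4}{h + 0} = \frac{4 + h}{h}$)
$B{\left(Q \right)} = 2 Q \left(7 + Q\right)$
$\left(21 + B{\left(S{\left(5 \right)} \right)}\right) 21 = \left(21 + 2 \frac{4 + 5}{5} \left(7 + \frac{4 + 5}{5}\right)\right) 21 = \left(21 + 2 \cdot \frac{1}{5} \cdot 9 \left(7 + \frac{1}{5} \cdot 9\right)\right) 21 = \left(21 + 2 \cdot \frac{9}{5} \left(7 + \frac{9}{5}\right)\right) 21 = \left(21 + 2 \cdot \frac{9}{5} \cdot \frac{44}{5}\right) 21 = \left(21 + \frac{792}{25}\right) 21 = \frac{1317}{25} \cdot 21 = \frac{27657}{25}$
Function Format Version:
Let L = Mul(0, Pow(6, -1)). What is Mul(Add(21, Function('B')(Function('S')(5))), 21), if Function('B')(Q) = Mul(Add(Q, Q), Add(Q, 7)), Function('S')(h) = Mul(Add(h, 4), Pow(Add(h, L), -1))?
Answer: Rational(27657, 25) ≈ 1106.3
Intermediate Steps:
L = 0 (L = Mul(0, Rational(1, 6)) = 0)
Function('S')(h) = Mul(Pow(h, -1), Add(4, h)) (Function('S')(h) = Mul(Add(h, 4), Pow(Add(h, 0), -1)) = Mul(Add(4, h), Pow(h, -1)) = Mul(Pow(h, -1), Add(4, h)))
Function('B')(Q) = Mul(2, Q, Add(7, Q)) (Function('B')(Q) = Mul(Mul(2, Q), Add(7, Q)) = Mul(2, Q, Add(7, Q)))
Mul(Add(21, Function('B')(Function('S')(5))), 21) = Mul(Add(21, Mul(2, Mul(Pow(5, -1), Add(4, 5)), Add(7, Mul(Pow(5, -1), Add(4, 5))))), 21) = Mul(Add(21, Mul(2, Mul(Rational(1, 5), 9), Add(7, Mul(Rational(1, 5), 9)))), 21) = Mul(Add(21, Mul(2, Rational(9, 5), Add(7, Rational(9, 5)))), 21) = Mul(Add(21, Mul(2, Rational(9, 5), Rational(44, 5))), 21) = Mul(Add(21, Rational(792, 25)), 21) = Mul(Rational(1317, 25), 21) = Rational(27657, 25)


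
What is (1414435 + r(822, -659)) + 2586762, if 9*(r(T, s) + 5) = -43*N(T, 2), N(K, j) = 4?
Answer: 36010556/9 ≈ 4.0012e+6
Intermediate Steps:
r(T, s) = -217/9 (r(T, s) = -5 + (-43*4)/9 = -5 + (1/9)*(-172) = -5 - 172/9 = -217/9)
(1414435 + r(822, -659)) + 2586762 = (1414435 - 217/9) + 2586762 = 12729698/9 + 2586762 = 36010556/9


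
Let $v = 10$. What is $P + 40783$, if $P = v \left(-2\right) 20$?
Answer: $40383$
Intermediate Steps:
$P = -400$ ($P = 10 \left(-2\right) 20 = \left(-20\right) 20 = -400$)
$P + 40783 = -400 + 40783 = 40383$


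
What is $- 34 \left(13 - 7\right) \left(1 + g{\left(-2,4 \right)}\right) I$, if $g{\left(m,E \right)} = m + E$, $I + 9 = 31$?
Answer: $-13464$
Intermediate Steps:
$I = 22$ ($I = -9 + 31 = 22$)
$g{\left(m,E \right)} = E + m$
$- 34 \left(13 - 7\right) \left(1 + g{\left(-2,4 \right)}\right) I = - 34 \left(13 - 7\right) \left(1 + \left(4 - 2\right)\right) 22 = - 34 \cdot 6 \left(1 + 2\right) 22 = - 34 \cdot 6 \cdot 3 \cdot 22 = \left(-34\right) 18 \cdot 22 = \left(-612\right) 22 = -13464$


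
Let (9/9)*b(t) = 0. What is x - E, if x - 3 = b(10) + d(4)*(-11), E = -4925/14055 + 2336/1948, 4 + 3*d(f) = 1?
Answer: 18003469/1368957 ≈ 13.151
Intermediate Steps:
d(f) = -1 (d(f) = -4/3 + (⅓)*1 = -4/3 + ⅓ = -1)
b(t) = 0
E = 1161929/1368957 (E = -4925*1/14055 + 2336*(1/1948) = -985/2811 + 584/487 = 1161929/1368957 ≈ 0.84877)
x = 14 (x = 3 + (0 - 1*(-11)) = 3 + (0 + 11) = 3 + 11 = 14)
x - E = 14 - 1*1161929/1368957 = 14 - 1161929/1368957 = 18003469/1368957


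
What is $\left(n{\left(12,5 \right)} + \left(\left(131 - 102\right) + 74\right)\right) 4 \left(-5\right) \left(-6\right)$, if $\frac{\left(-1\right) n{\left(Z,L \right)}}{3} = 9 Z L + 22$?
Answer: $-189960$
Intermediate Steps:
$n{\left(Z,L \right)} = -66 - 27 L Z$ ($n{\left(Z,L \right)} = - 3 \left(9 Z L + 22\right) = - 3 \left(9 L Z + 22\right) = - 3 \left(22 + 9 L Z\right) = -66 - 27 L Z$)
$\left(n{\left(12,5 \right)} + \left(\left(131 - 102\right) + 74\right)\right) 4 \left(-5\right) \left(-6\right) = \left(\left(-66 - 135 \cdot 12\right) + \left(\left(131 - 102\right) + 74\right)\right) 4 \left(-5\right) \left(-6\right) = \left(\left(-66 - 1620\right) + \left(29 + 74\right)\right) \left(\left(-20\right) \left(-6\right)\right) = \left(-1686 + 103\right) 120 = \left(-1583\right) 120 = -189960$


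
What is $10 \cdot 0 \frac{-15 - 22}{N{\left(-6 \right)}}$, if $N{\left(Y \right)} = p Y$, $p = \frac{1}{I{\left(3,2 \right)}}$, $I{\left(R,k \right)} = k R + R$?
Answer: $0$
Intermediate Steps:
$I{\left(R,k \right)} = R + R k$ ($I{\left(R,k \right)} = R k + R = R + R k$)
$p = \frac{1}{9}$ ($p = \frac{1}{3 \left(1 + 2\right)} = \frac{1}{3 \cdot 3} = \frac{1}{9} \approx 0.11111$)
$N{\left(Y \right)} = \frac{Y}{9}$
$10 \cdot 0 \frac{-15 - 22}{N{\left(-6 \right)}} = 10 \cdot 0 \frac{-15 - 22}{\frac{1}{9} \left(-6\right)} = 0 \frac{-15 - 22}{- \frac{2}{3}} = 0 \left(\left(-37\right) \left(- \frac{3}{2}\right)\right) = 0 \cdot \frac{111}{2} = 0$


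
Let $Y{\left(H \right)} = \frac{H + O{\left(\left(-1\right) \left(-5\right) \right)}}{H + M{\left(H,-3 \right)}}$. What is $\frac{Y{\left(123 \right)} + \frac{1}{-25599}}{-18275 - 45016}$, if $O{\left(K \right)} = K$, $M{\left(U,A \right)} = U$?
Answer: $- \frac{546071}{66427638669} \approx -8.2205 \cdot 10^{-6}$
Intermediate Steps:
$Y{\left(H \right)} = \frac{5 + H}{2 H}$ ($Y{\left(H \right)} = \frac{H - -5}{H + H} = \frac{H + 5}{2 H} = \left(5 + H\right) \frac{1}{2 H} = \frac{5 + H}{2 H}$)
$\frac{Y{\left(123 \right)} + \frac{1}{-25599}}{-18275 - 45016} = \frac{\frac{5 + 123}{2 \cdot 123} + \frac{1}{-25599}}{-18275 - 45016} = \frac{\frac{1}{2} \cdot \frac{1}{123} \cdot 128 - \frac{1}{25599}}{-63291} = \left(\frac{64}{123} - \frac{1}{25599}\right) \left(- \frac{1}{63291}\right) = \frac{546071}{1049559} \left(- \frac{1}{63291}\right) = - \frac{546071}{66427638669}$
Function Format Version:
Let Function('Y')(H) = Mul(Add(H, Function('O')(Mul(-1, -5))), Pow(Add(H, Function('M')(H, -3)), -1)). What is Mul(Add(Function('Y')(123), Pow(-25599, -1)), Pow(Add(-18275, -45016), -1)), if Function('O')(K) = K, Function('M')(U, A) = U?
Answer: Rational(-546071, 66427638669) ≈ -8.2205e-6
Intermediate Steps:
Function('Y')(H) = Mul(Rational(1, 2), Pow(H, -1), Add(5, H)) (Function('Y')(H) = Mul(Add(H, Mul(-1, -5)), Pow(Add(H, H), -1)) = Mul(Add(H, 5), Pow(Mul(2, H), -1)) = Mul(Add(5, H), Mul(Rational(1, 2), Pow(H, -1))) = Mul(Rational(1, 2), Pow(H, -1), Add(5, H)))
Mul(Add(Function('Y')(123), Pow(-25599, -1)), Pow(Add(-18275, -45016), -1)) = Mul(Add(Mul(Rational(1, 2), Pow(123, -1), Add(5, 123)), Pow(-25599, -1)), Pow(Add(-18275, -45016), -1)) = Mul(Add(Mul(Rational(1, 2), Rational(1, 123), 128), Rational(-1, 25599)), Pow(-63291, -1)) = Mul(Add(Rational(64, 123), Rational(-1, 25599)), Rational(-1, 63291)) = Mul(Rational(546071, 1049559), Rational(-1, 63291)) = Rational(-546071, 66427638669)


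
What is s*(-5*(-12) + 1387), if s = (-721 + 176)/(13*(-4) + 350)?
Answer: -788615/298 ≈ -2646.4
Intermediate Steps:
s = -545/298 (s = -545/(-52 + 350) = -545/298 ≈ -1.8289)
s*(-5*(-12) + 1387) = -545*(-5*(-12) + 1387)/298 = -545*(60 + 1387)/298 = -545/298*1447 = -788615/298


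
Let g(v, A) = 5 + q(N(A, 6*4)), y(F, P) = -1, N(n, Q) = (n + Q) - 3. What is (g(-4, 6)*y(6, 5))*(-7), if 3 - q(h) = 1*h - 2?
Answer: -119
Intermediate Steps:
N(n, Q) = -3 + Q + n (N(n, Q) = (Q + n) - 3 = -3 + Q + n)
q(h) = 5 - h (q(h) = 3 - (1*h - 2) = 3 - (h - 2) = 3 - (-2 + h) = 3 + (2 - h) = 5 - h)
g(v, A) = -11 - A (g(v, A) = 5 + (5 - (-3 + 6*4 + A)) = 5 + (5 - (-3 + 24 + A)) = 5 + (5 - (21 + A)) = 5 + (5 + (-21 - A)) = 5 + (-16 - A) = -11 - A)
(g(-4, 6)*y(6, 5))*(-7) = ((-11 - 1*6)*(-1))*(-7) = ((-11 - 6)*(-1))*(-7) = -17*(-1)*(-7) = 17*(-7) = -119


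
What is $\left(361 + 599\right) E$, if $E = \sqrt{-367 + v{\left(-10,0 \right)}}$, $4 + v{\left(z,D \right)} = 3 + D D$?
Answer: $3840 i \sqrt{23} \approx 18416.0 i$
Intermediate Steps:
$v{\left(z,D \right)} = -1 + D^{2}$ ($v{\left(z,D \right)} = -4 + \left(3 + D D\right) = -4 + \left(3 + D^{2}\right) = -1 + D^{2}$)
$E = 4 i \sqrt{23}$ ($E = \sqrt{-367 - \left(1 - 0^{2}\right)} = \sqrt{-367 + \left(-1 + 0\right)} = \sqrt{-367 - 1} = \sqrt{-368} = 4 i \sqrt{23} \approx 19.183 i$)
$\left(361 + 599\right) E = \left(361 + 599\right) 4 i \sqrt{23} = 960 \cdot 4 i \sqrt{23} = 3840 i \sqrt{23}$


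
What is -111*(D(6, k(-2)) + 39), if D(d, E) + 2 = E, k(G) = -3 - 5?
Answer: -3219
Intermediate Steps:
k(G) = -8
D(d, E) = -2 + E
-111*(D(6, k(-2)) + 39) = -111*((-2 - 8) + 39) = -111*(-10 + 39) = -111*29 = -3219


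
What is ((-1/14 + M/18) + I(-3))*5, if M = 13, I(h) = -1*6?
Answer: -1685/63 ≈ -26.746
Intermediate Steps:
I(h) = -6
((-1/14 + M/18) + I(-3))*5 = ((-1/14 + 13/18) - 6)*5 = (41/63 - 6)*5 = -337/63*5 = -1685/63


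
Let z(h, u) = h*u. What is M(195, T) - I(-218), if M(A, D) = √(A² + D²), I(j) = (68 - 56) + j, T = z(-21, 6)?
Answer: 206 + 3*√5989 ≈ 438.17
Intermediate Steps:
T = -126 (T = -21*6 = -126)
I(j) = 12 + j
M(195, T) - I(-218) = √(195² + (-126)²) - (12 - 218) = √(38025 + 15876) - 1*(-206) = √53901 + 206 = 3*√5989 + 206 = 206 + 3*√5989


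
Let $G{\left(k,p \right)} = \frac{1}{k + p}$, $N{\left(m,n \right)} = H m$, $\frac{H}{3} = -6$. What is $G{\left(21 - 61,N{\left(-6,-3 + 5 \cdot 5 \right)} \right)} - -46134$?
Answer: $\frac{3137113}{68} \approx 46134.0$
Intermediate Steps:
$H = -18$ ($H = 3 \left(-6\right) = -18$)
$N{\left(m,n \right)} = - 18 m$
$G{\left(21 - 61,N{\left(-6,-3 + 5 \cdot 5 \right)} \right)} - -46134 = \frac{1}{\left(21 - 61\right) - -108} - -46134 = \frac{1}{-40 + 108} + 46134 = \frac{1}{68} + 46134 = \frac{3137113}{68}$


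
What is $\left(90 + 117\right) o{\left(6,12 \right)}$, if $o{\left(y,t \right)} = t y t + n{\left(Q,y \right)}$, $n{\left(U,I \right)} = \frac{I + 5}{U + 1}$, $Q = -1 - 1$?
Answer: $176571$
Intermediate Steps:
$Q = -2$ ($Q = -1 - 1 = -2$)
$n{\left(U,I \right)} = \frac{5 + I}{1 + U}$
$o{\left(y,t \right)} = -5 - y + y t^{2}$ ($o{\left(y,t \right)} = t y t + \frac{5 + y}{1 - 2} = y t^{2} + \frac{5 + y}{-1} = y t^{2} - \left(5 + y\right) = -5 - y + y t^{2}$)
$\left(90 + 117\right) o{\left(6,12 \right)} = \left(90 + 117\right) \left(-5 - 6 + 6 \cdot 12^{2}\right) = 207 \left(-5 - 6 + 6 \cdot 144\right) = 207 \left(-5 - 6 + 864\right) = 207 \cdot 853 = 176571$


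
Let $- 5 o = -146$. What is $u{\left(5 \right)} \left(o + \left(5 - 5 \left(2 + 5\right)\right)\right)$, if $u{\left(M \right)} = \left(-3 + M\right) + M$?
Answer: $- \frac{28}{5} \approx -5.6$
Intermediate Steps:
$o = \frac{146}{5}$ ($o = \left(- \frac{1}{5}\right) \left(-146\right) = \frac{146}{5} \approx 29.2$)
$u{\left(M \right)} = -3 + 2 M$
$u{\left(5 \right)} \left(o + \left(5 - 5 \left(2 + 5\right)\right)\right) = \left(-3 + 2 \cdot 5\right) \left(\frac{146}{5} + \left(5 - 5 \left(2 + 5\right)\right)\right) = \left(-3 + 10\right) \left(\frac{146}{5} + \left(5 - 35\right)\right) = 7 \left(\frac{146}{5} + \left(5 - 35\right)\right) = 7 \left(\frac{146}{5} - 30\right) = 7 \left(- \frac{4}{5}\right) = - \frac{28}{5}$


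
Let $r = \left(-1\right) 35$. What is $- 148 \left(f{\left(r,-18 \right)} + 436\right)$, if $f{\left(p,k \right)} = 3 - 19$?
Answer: $-62160$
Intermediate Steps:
$r = -35$
$f{\left(p,k \right)} = -16$
$- 148 \left(f{\left(r,-18 \right)} + 436\right) = - 148 \left(-16 + 436\right) = \left(-148\right) 420 = -62160$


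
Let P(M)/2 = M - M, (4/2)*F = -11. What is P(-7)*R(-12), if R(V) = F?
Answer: 0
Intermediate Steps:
F = -11/2 (F = (½)*(-11) = -11/2 ≈ -5.5000)
R(V) = -11/2
P(M) = 0 (P(M) = 2*(M - M) = 2*0 = 0)
P(-7)*R(-12) = 0*(-11/2) = 0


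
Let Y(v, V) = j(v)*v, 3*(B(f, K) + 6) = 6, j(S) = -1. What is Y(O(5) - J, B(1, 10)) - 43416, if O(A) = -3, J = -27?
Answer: -43440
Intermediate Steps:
B(f, K) = -4 (B(f, K) = -6 + (⅓)*6 = -6 + 2 = -4)
Y(v, V) = -v
Y(O(5) - J, B(1, 10)) - 43416 = -(-3 - 1*(-27)) - 43416 = -(-3 + 27) - 43416 = -1*24 - 43416 = -24 - 43416 = -43440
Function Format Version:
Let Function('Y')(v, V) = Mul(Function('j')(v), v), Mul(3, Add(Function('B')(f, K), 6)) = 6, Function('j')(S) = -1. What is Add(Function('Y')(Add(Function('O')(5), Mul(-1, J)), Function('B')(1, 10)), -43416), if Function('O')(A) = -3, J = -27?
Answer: -43440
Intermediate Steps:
Function('B')(f, K) = -4 (Function('B')(f, K) = Add(-6, Mul(Rational(1, 3), 6)) = Add(-6, 2) = -4)
Function('Y')(v, V) = Mul(-1, v)
Add(Function('Y')(Add(Function('O')(5), Mul(-1, J)), Function('B')(1, 10)), -43416) = Add(Mul(-1, Add(-3, Mul(-1, -27))), -43416) = Add(Mul(-1, Add(-3, 27)), -43416) = Add(Mul(-1, 24), -43416) = Add(-24, -43416) = -43440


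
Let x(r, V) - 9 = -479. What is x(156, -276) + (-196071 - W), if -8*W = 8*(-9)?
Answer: -196550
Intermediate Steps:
W = 9 (W = -(-9) = -1/8*(-72) = 9)
x(r, V) = -470 (x(r, V) = 9 - 479 = -470)
x(156, -276) + (-196071 - W) = -470 + (-196071 - 1*9) = -470 + (-196071 - 9) = -470 - 196080 = -196550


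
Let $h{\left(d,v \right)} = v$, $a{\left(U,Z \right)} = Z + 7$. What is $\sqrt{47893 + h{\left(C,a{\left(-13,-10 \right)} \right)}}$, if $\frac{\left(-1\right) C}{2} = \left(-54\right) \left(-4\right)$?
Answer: $\sqrt{47890} \approx 218.84$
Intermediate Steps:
$a{\left(U,Z \right)} = 7 + Z$
$C = -432$ ($C = - 2 \left(\left(-54\right) \left(-4\right)\right) = \left(-2\right) 216 = -432$)
$\sqrt{47893 + h{\left(C,a{\left(-13,-10 \right)} \right)}} = \sqrt{47893 + \left(7 - 10\right)} = \sqrt{47893 - 3} = \sqrt{47890}$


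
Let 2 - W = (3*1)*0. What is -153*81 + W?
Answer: -12391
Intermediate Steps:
W = 2 (W = 2 - 3*1*0 = 2 - 3*0 = 2 - 1*0 = 2 + 0 = 2)
-153*81 + W = -153*81 + 2 = -12393 + 2 = -12391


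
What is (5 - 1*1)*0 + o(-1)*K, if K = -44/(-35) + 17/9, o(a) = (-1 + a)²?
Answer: 3964/315 ≈ 12.584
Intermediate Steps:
K = 991/315 (K = -44*(-1/35) + 17*(⅑) = 44/35 + 17/9 = 991/315 ≈ 3.1460)
(5 - 1*1)*0 + o(-1)*K = (5 - 1*1)*0 + (-1 - 1)²*(991/315) = (5 - 1)*0 + (-2)²*(991/315) = 4*0 + 4*(991/315) = 0 + 3964/315 = 3964/315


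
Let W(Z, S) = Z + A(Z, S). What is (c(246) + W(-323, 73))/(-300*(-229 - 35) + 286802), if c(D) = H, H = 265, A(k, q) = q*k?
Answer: -23637/366002 ≈ -0.064582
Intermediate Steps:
A(k, q) = k*q
c(D) = 265
W(Z, S) = Z + S*Z (W(Z, S) = Z + Z*S = Z + S*Z)
(c(246) + W(-323, 73))/(-300*(-229 - 35) + 286802) = (265 - 323*(1 + 73))/(-300*(-229 - 35) + 286802) = (265 - 323*74)/(-300*(-264) + 286802) = (265 - 23902)/(79200 + 286802) = -23637/366002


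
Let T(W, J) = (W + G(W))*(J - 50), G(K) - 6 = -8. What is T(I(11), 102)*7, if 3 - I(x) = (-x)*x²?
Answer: 484848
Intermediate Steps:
G(K) = -2 (G(K) = 6 - 8 = -2)
I(x) = 3 + x³ (I(x) = 3 - (-x)*x² = 3 - (-1)*x³ = 3 + x³)
T(W, J) = (-50 + J)*(-2 + W) (T(W, J) = (W - 2)*(J - 50) = (-2 + W)*(-50 + J) = (-50 + J)*(-2 + W))
T(I(11), 102)*7 = (100 - 50*(3 + 11³) - 2*102 + 102*(3 + 11³))*7 = (100 - 50*(3 + 1331) - 204 + 102*(3 + 1331))*7 = (100 - 50*1334 - 204 + 102*1334)*7 = (100 - 66700 - 204 + 136068)*7 = 69264*7 = 484848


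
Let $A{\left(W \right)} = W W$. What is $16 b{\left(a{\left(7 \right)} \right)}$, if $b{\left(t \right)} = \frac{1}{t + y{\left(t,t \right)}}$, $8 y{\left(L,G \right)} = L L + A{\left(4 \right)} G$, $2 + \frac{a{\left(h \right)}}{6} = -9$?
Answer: $\frac{32}{693} \approx 0.046176$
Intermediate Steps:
$A{\left(W \right)} = W^{2}$
$a{\left(h \right)} = -66$ ($a{\left(h \right)} = -12 + 6 \left(-9\right) = -12 - 54 = -66$)
$y{\left(L,G \right)} = 2 G + \frac{L^{2}}{8}$ ($y{\left(L,G \right)} = \frac{L L + 4^{2} G}{8} = \frac{L^{2} + 16 G}{8} = 2 G + \frac{L^{2}}{8}$)
$b{\left(t \right)} = \frac{1}{3 t + \frac{t^{2}}{8}}$ ($b{\left(t \right)} = \frac{1}{t + \left(2 t + \frac{t^{2}}{8}\right)} = \frac{1}{3 t + \frac{t^{2}}{8}}$)
$16 b{\left(a{\left(7 \right)} \right)} = 16 \frac{8}{\left(-66\right) \left(24 - 66\right)} = 16 \cdot 8 \left(- \frac{1}{66}\right) \frac{1}{-42} = 16 \cdot 8 \left(- \frac{1}{66}\right) \left(- \frac{1}{42}\right) = 16 \cdot \frac{2}{693} = \frac{32}{693}$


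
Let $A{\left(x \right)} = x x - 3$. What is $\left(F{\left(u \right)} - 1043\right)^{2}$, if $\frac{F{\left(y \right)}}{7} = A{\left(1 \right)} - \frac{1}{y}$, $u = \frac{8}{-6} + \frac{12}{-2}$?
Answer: $\frac{539772289}{484} \approx 1.1152 \cdot 10^{6}$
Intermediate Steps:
$u = - \frac{22}{3}$ ($u = 8 \left(- \frac{1}{6}\right) + 12 \left(- \frac{1}{2}\right) = - \frac{4}{3} - 6 = - \frac{22}{3} \approx -7.3333$)
$A{\left(x \right)} = -3 + x^{2}$ ($A{\left(x \right)} = x^{2} - 3 = -3 + x^{2}$)
$F{\left(y \right)} = -14 - \frac{7}{y}$ ($F{\left(y \right)} = 7 \left(\left(-3 + 1^{2}\right) - \frac{1}{y}\right) = 7 \left(\left(-3 + 1\right) - \frac{1}{y}\right) = 7 \left(-2 - \frac{1}{y}\right) = -14 - \frac{7}{y}$)
$\left(F{\left(u \right)} - 1043\right)^{2} = \left(\left(-14 - \frac{7}{- \frac{22}{3}}\right) - 1043\right)^{2} = \left(\left(-14 - - \frac{21}{22}\right) - 1043\right)^{2} = \left(\left(-14 + \frac{21}{22}\right) - 1043\right)^{2} = \left(- \frac{287}{22} - 1043\right)^{2} = \left(- \frac{23233}{22}\right)^{2} = \frac{539772289}{484}$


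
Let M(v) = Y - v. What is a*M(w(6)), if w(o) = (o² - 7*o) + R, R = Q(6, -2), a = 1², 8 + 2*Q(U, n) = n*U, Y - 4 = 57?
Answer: 77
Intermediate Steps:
Y = 61 (Y = 4 + 57 = 61)
Q(U, n) = -4 + U*n/2 (Q(U, n) = -4 + (n*U)/2 = -4 + (U*n)/2 = -4 + U*n/2)
a = 1
R = -10 (R = -4 + (½)*6*(-2) = -4 - 6 = -10)
w(o) = -10 + o² - 7*o (w(o) = (o² - 7*o) - 10 = -10 + o² - 7*o)
M(v) = 61 - v
a*M(w(6)) = 1*(61 - (-10 + 6² - 7*6)) = 1*(61 - (-10 + 36 - 42)) = 1*(61 - 1*(-16)) = 1*(61 + 16) = 1*77 = 77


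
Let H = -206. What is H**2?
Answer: 42436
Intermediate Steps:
H**2 = (-206)**2 = 42436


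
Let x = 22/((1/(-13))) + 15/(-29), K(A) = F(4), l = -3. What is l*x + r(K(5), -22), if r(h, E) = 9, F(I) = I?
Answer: 25188/29 ≈ 868.55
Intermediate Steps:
K(A) = 4
x = -8309/29 (x = 22/((1*(-1/13))) + 15*(-1/29) = 22/(-1/13) - 15/29 = 22*(-13) - 15/29 = -286 - 15/29 = -8309/29 ≈ -286.52)
l*x + r(K(5), -22) = -3*(-8309/29) + 9 = 24927/29 + 9 = 25188/29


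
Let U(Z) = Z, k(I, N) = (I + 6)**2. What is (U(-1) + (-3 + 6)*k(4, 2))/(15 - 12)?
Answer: 299/3 ≈ 99.667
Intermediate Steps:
k(I, N) = (6 + I)**2
(U(-1) + (-3 + 6)*k(4, 2))/(15 - 12) = (-1 + (-3 + 6)*(6 + 4)**2)/(15 - 12) = (-1 + 3*10**2)/3 = (-1 + 3*100)/3 = (-1 + 300)/3 = (1/3)*299 = 299/3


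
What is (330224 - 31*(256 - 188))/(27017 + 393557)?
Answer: 164058/210287 ≈ 0.78016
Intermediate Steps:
(330224 - 31*(256 - 188))/(27017 + 393557) = (330224 - 31*68)/420574 = (330224 - 2108)*(1/420574) = 328116*(1/420574) = 164058/210287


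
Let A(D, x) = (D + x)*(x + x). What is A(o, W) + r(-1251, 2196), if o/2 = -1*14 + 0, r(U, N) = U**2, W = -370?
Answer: 1859521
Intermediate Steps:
o = -28 (o = 2*(-1*14 + 0) = 2*(-14 + 0) = 2*(-14) = -28)
A(D, x) = 2*x*(D + x) (A(D, x) = (D + x)*(2*x) = 2*x*(D + x))
A(o, W) + r(-1251, 2196) = 2*(-370)*(-28 - 370) + (-1251)**2 = 2*(-370)*(-398) + 1565001 = 294520 + 1565001 = 1859521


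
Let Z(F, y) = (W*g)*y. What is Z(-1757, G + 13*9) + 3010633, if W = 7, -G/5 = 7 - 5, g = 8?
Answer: 3016625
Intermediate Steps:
G = -10 (G = -5*(7 - 5) = -5*2 = -10)
Z(F, y) = 56*y (Z(F, y) = (7*8)*y = 56*y)
Z(-1757, G + 13*9) + 3010633 = 56*(-10 + 13*9) + 3010633 = 56*(-10 + 117) + 3010633 = 56*107 + 3010633 = 5992 + 3010633 = 3016625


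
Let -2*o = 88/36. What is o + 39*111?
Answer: 38950/9 ≈ 4327.8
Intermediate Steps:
o = -11/9 (o = -44/36 = -½*22/9 = -11/9 ≈ -1.2222)
o + 39*111 = -11/9 + 39*111 = -11/9 + 4329 = 38950/9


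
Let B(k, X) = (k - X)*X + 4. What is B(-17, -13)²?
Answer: 3136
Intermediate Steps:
B(k, X) = 4 + X*(k - X) (B(k, X) = X*(k - X) + 4 = 4 + X*(k - X))
B(-17, -13)² = (4 - 1*(-13)² - 13*(-17))² = (4 - 1*169 + 221)² = (4 - 169 + 221)² = 56² = 3136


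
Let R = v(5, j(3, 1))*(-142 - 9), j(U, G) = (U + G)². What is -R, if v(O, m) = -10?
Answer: -1510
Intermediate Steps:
j(U, G) = (G + U)²
R = 1510 (R = -10*(-142 - 9) = -10*(-151) = 1510)
-R = -1*1510 = -1510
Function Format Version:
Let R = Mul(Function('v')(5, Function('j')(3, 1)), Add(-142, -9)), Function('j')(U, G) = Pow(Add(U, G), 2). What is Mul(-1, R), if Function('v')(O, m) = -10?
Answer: -1510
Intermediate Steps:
Function('j')(U, G) = Pow(Add(G, U), 2)
R = 1510 (R = Mul(-10, Add(-142, -9)) = Mul(-10, -151) = 1510)
Mul(-1, R) = Mul(-1, 1510) = -1510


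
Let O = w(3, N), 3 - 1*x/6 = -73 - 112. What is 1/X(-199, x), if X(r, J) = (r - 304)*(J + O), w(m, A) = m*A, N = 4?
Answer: -1/573420 ≈ -1.7439e-6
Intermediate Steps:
w(m, A) = A*m
x = 1128 (x = 18 - 6*(-73 - 112) = 18 - 6*(-185) = 18 + 1110 = 1128)
O = 12 (O = 4*3 = 12)
X(r, J) = (-304 + r)*(12 + J) (X(r, J) = (r - 304)*(J + 12) = (-304 + r)*(12 + J))
1/X(-199, x) = 1/(-3648 - 304*1128 + 12*(-199) + 1128*(-199)) = 1/(-3648 - 342912 - 2388 - 224472) = 1/(-573420) = -1/573420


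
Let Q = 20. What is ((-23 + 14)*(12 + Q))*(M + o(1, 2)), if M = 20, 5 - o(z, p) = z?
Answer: -6912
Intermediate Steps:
o(z, p) = 5 - z
((-23 + 14)*(12 + Q))*(M + o(1, 2)) = ((-23 + 14)*(12 + 20))*(20 + (5 - 1*1)) = (-9*32)*(20 + (5 - 1)) = -288*(20 + 4) = -288*24 = -6912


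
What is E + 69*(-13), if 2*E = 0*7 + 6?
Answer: -894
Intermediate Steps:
E = 3 (E = (0*7 + 6)/2 = (0 + 6)/2 = (½)*6 = 3)
E + 69*(-13) = 3 + 69*(-13) = 3 - 897 = -894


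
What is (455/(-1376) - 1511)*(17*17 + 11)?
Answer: -155969325/344 ≈ -4.5340e+5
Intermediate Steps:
(455/(-1376) - 1511)*(17*17 + 11) = (455*(-1/1376) - 1511)*(289 + 11) = (-455/1376 - 1511)*300 = -2079591/1376*300 = -155969325/344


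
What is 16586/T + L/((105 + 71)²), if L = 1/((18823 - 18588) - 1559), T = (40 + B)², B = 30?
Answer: 170057185591/50239974400 ≈ 3.3849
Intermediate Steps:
T = 4900 (T = (40 + 30)² = 70² = 4900)
L = -1/1324 (L = 1/(235 - 1559) = 1/(-1324) = -1/1324 ≈ -0.00075529)
16586/T + L/((105 + 71)²) = 16586/4900 - 1/(1324*(105 + 71)²) = 16586*(1/4900) - 1/(1324*(176²)) = 8293/2450 - 1/1324/30976 = 8293/2450 - 1/1324*1/30976 = 8293/2450 - 1/41012224 = 170057185591/50239974400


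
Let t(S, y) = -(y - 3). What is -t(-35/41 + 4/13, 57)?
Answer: 54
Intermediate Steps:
t(S, y) = 3 - y (t(S, y) = -(-3 + y) = 3 - y)
-t(-35/41 + 4/13, 57) = -(3 - 1*57) = -(3 - 57) = -1*(-54) = 54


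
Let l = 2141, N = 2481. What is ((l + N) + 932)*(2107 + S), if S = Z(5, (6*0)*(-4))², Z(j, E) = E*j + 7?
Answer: 11974424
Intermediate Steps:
Z(j, E) = 7 + E*j
S = 49 (S = (7 + ((6*0)*(-4))*5)² = (7 + (0*(-4))*5)² = (7 + 0*5)² = (7 + 0)² = 7² = 49)
((l + N) + 932)*(2107 + S) = ((2141 + 2481) + 932)*(2107 + 49) = (4622 + 932)*2156 = 5554*2156 = 11974424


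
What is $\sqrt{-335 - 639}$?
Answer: $i \sqrt{974} \approx 31.209 i$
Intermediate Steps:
$\sqrt{-335 - 639} = \sqrt{-974} = i \sqrt{974}$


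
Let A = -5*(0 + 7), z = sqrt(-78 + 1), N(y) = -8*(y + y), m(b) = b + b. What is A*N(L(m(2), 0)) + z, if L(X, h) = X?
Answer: 2240 + I*sqrt(77) ≈ 2240.0 + 8.775*I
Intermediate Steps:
m(b) = 2*b
N(y) = -16*y
z = I*sqrt(77) (z = sqrt(-77) = I*sqrt(77) ≈ 8.775*I)
A = -35 (A = -5*7 = -35)
A*N(L(m(2), 0)) + z = -(-560)*2*2 + I*sqrt(77) = -(-560)*4 + I*sqrt(77) = -35*(-64) + I*sqrt(77) = 2240 + I*sqrt(77)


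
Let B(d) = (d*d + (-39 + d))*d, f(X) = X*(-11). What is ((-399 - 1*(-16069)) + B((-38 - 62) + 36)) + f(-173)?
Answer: -237979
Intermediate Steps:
f(X) = -11*X
B(d) = d*(-39 + d + d²) (B(d) = (d² + (-39 + d))*d = (-39 + d + d²)*d = d*(-39 + d + d²))
((-399 - 1*(-16069)) + B((-38 - 62) + 36)) + f(-173) = ((-399 - 1*(-16069)) + ((-38 - 62) + 36)*(-39 + ((-38 - 62) + 36) + ((-38 - 62) + 36)²)) - 11*(-173) = ((-399 + 16069) + (-100 + 36)*(-39 + (-100 + 36) + (-100 + 36)²)) + 1903 = (15670 - 64*(-39 - 64 + (-64)²)) + 1903 = (15670 - 64*(-39 - 64 + 4096)) + 1903 = (15670 - 64*3993) + 1903 = (15670 - 255552) + 1903 = -239882 + 1903 = -237979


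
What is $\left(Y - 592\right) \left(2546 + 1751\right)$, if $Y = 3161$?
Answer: $11038993$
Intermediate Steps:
$\left(Y - 592\right) \left(2546 + 1751\right) = \left(3161 - 592\right) \left(2546 + 1751\right) = 2569 \cdot 4297 = 11038993$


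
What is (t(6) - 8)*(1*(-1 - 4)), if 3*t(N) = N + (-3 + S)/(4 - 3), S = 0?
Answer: 35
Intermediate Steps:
t(N) = -1 + N/3 (t(N) = (N + (-3 + 0)/(4 - 3))/3 = (N - 3/1)/3 = (N - 3*1)/3 = (N - 3)/3 = (-3 + N)/3 = -1 + N/3)
(t(6) - 8)*(1*(-1 - 4)) = ((-1 + (1/3)*6) - 8)*(1*(-1 - 4)) = ((-1 + 2) - 8)*(1*(-5)) = (1 - 8)*(-5) = -7*(-5) = 35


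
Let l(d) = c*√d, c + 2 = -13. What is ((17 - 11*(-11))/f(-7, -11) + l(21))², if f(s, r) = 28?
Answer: 930861/196 - 1035*√21/7 ≈ 4071.7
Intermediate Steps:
c = -15 (c = -2 - 13 = -15)
l(d) = -15*√d
((17 - 11*(-11))/f(-7, -11) + l(21))² = ((17 - 11*(-11))/28 - 15*√21)² = ((17 + 121)*(1/28) - 15*√21)² = (138*(1/28) - 15*√21)² = (69/14 - 15*√21)²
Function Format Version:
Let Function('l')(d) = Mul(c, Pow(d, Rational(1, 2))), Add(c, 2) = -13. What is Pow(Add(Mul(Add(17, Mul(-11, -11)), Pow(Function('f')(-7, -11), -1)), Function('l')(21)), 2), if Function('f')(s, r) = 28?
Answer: Add(Rational(930861, 196), Mul(Rational(-1035, 7), Pow(21, Rational(1, 2)))) ≈ 4071.7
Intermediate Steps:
c = -15 (c = Add(-2, -13) = -15)
Function('l')(d) = Mul(-15, Pow(d, Rational(1, 2)))
Pow(Add(Mul(Add(17, Mul(-11, -11)), Pow(Function('f')(-7, -11), -1)), Function('l')(21)), 2) = Pow(Add(Mul(Add(17, Mul(-11, -11)), Pow(28, -1)), Mul(-15, Pow(21, Rational(1, 2)))), 2) = Pow(Add(Mul(Add(17, 121), Rational(1, 28)), Mul(-15, Pow(21, Rational(1, 2)))), 2) = Pow(Add(Mul(138, Rational(1, 28)), Mul(-15, Pow(21, Rational(1, 2)))), 2) = Pow(Add(Rational(69, 14), Mul(-15, Pow(21, Rational(1, 2)))), 2)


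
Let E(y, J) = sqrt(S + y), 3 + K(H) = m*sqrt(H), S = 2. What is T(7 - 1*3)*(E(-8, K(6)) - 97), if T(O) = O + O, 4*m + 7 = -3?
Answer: -776 + 8*I*sqrt(6) ≈ -776.0 + 19.596*I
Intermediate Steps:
m = -5/2 (m = -7/4 + (1/4)*(-3) = -7/4 - 3/4 = -5/2 ≈ -2.5000)
K(H) = -3 - 5*sqrt(H)/2
E(y, J) = sqrt(2 + y)
T(O) = 2*O
T(7 - 1*3)*(E(-8, K(6)) - 97) = (2*(7 - 1*3))*(sqrt(2 - 8) - 97) = (2*(7 - 3))*(sqrt(-6) - 97) = (2*4)*(I*sqrt(6) - 97) = 8*(-97 + I*sqrt(6)) = -776 + 8*I*sqrt(6)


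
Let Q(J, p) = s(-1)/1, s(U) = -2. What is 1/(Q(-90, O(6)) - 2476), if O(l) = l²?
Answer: -1/2478 ≈ -0.00040355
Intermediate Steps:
Q(J, p) = -2 (Q(J, p) = -2/1 = -2*1 = -2)
1/(Q(-90, O(6)) - 2476) = 1/(-2 - 2476) = 1/(-2478) = -1/2478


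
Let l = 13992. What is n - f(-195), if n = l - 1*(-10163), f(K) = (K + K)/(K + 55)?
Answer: 338131/14 ≈ 24152.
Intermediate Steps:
f(K) = 2*K/(55 + K) (f(K) = (2*K)/(55 + K) = 2*K/(55 + K))
n = 24155 (n = 13992 - 1*(-10163) = 13992 + 10163 = 24155)
n - f(-195) = 24155 - 2*(-195)/(55 - 195) = 24155 - 2*(-195)/(-140) = 24155 - 2*(-195)*(-1)/140 = 24155 - 1*39/14 = 24155 - 39/14 = 338131/14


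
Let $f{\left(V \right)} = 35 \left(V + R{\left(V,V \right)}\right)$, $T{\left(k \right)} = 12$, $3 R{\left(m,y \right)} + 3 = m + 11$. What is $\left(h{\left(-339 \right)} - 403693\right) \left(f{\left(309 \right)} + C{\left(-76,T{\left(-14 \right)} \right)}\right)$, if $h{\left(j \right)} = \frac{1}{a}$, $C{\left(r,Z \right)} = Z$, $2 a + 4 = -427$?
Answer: $- \frac{7581861665560}{1293} \approx -5.8638 \cdot 10^{9}$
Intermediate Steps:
$a = - \frac{431}{2}$ ($a = -2 + \frac{1}{2} \left(-427\right) = -2 - \frac{427}{2} = - \frac{431}{2} \approx -215.5$)
$R{\left(m,y \right)} = \frac{8}{3} + \frac{m}{3}$ ($R{\left(m,y \right)} = -1 + \frac{m + 11}{3} = -1 + \frac{11 + m}{3} = -1 + \left(\frac{11}{3} + \frac{m}{3}\right) = \frac{8}{3} + \frac{m}{3}$)
$f{\left(V \right)} = \frac{280}{3} + \frac{140 V}{3}$ ($f{\left(V \right)} = 35 \left(V + \left(\frac{8}{3} + \frac{V}{3}\right)\right) = 35 \left(\frac{8}{3} + \frac{4 V}{3}\right) = \frac{280}{3} + \frac{140 V}{3}$)
$h{\left(j \right)} = - \frac{2}{431}$ ($h{\left(j \right)} = \frac{1}{- \frac{431}{2}} = - \frac{2}{431}$)
$\left(h{\left(-339 \right)} - 403693\right) \left(f{\left(309 \right)} + C{\left(-76,T{\left(-14 \right)} \right)}\right) = \left(- \frac{2}{431} - 403693\right) \left(\left(\frac{280}{3} + \frac{140}{3} \cdot 309\right) + 12\right) = - \frac{173991685 \left(\left(\frac{280}{3} + 14420\right) + 12\right)}{431} = - \frac{173991685 \left(\frac{43540}{3} + 12\right)}{431} = \left(- \frac{173991685}{431}\right) \frac{43576}{3} = - \frac{7581861665560}{1293}$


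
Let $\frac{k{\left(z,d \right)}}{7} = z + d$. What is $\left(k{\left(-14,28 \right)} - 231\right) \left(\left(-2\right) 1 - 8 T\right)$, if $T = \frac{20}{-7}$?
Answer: $-2774$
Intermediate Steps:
$T = - \frac{20}{7}$ ($T = 20 \left(- \frac{1}{7}\right) = - \frac{20}{7} \approx -2.8571$)
$k{\left(z,d \right)} = 7 d + 7 z$ ($k{\left(z,d \right)} = 7 \left(z + d\right) = 7 \left(d + z\right) = 7 d + 7 z$)
$\left(k{\left(-14,28 \right)} - 231\right) \left(\left(-2\right) 1 - 8 T\right) = \left(\left(7 \cdot 28 + 7 \left(-14\right)\right) - 231\right) \left(\left(-2\right) 1 - - \frac{160}{7}\right) = \left(\left(196 - 98\right) - 231\right) \left(-2 + \frac{160}{7}\right) = \left(98 - 231\right) \frac{146}{7} = \left(-133\right) \frac{146}{7} = -2774$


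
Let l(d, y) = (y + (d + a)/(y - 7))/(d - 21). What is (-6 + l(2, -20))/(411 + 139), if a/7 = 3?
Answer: -503/56430 ≈ -0.0089137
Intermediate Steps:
a = 21 (a = 7*3 = 21)
l(d, y) = (y + (21 + d)/(-7 + y))/(-21 + d) (l(d, y) = (y + (d + 21)/(y - 7))/(d - 21) = (y + (21 + d)/(-7 + y))/(-21 + d))
(-6 + l(2, -20))/(411 + 139) = (-6 + (21 + 2 + (-20)**2 - 7*(-20))/(147 - 21*(-20) - 7*2 + 2*(-20)))/(411 + 139) = (-6 + (21 + 2 + 400 + 140)/(147 + 420 - 14 - 40))/550 = (-6 + 563/513)*(1/550) = -2515/513*1/550 = -503/56430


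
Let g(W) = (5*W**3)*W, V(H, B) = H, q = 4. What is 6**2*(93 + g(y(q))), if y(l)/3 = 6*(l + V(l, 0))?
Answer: 77396708628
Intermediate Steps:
y(l) = 36*l (y(l) = 3*(6*(l + l)) = 3*(6*(2*l)) = 3*(12*l) = 36*l)
g(W) = 5*W**4
6**2*(93 + g(y(q))) = 6**2*(93 + 5*(36*4)**4) = 36*(93 + 5*144**4) = 36*(93 + 5*429981696) = 36*(93 + 2149908480) = 36*2149908573 = 77396708628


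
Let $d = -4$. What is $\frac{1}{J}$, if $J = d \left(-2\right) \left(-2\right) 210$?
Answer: $- \frac{1}{3360} \approx -0.00029762$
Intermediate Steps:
$J = -3360$ ($J = \left(-4\right) \left(-2\right) \left(-2\right) 210 = 8 \left(-2\right) 210 = \left(-16\right) 210 = -3360$)
$\frac{1}{J} = \frac{1}{-3360} = - \frac{1}{3360}$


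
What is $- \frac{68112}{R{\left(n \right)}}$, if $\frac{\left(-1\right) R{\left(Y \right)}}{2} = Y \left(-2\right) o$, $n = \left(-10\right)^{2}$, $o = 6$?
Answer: $- \frac{1419}{50} \approx -28.38$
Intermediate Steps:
$n = 100$
$R{\left(Y \right)} = 24 Y$ ($R{\left(Y \right)} = - 2 Y \left(-2\right) 6 = - 2 - 2 Y 6 = - 2 \left(- 12 Y\right) = 24 Y$)
$- \frac{68112}{R{\left(n \right)}} = - \frac{68112}{24 \cdot 100} = - \frac{68112}{2400} = \left(-68112\right) \frac{1}{2400} = - \frac{1419}{50}$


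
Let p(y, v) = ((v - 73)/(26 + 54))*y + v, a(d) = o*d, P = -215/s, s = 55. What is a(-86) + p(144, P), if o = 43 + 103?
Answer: -698409/55 ≈ -12698.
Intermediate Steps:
P = -43/11 (P = -215/55 = -215*1/55 = -43/11 ≈ -3.9091)
o = 146
a(d) = 146*d
p(y, v) = v + y*(-73/80 + v/80) (p(y, v) = ((-73 + v)/80)*y + v = ((-73 + v)*(1/80))*y + v = (-73/80 + v/80)*y + v = y*(-73/80 + v/80) + v = v + y*(-73/80 + v/80))
a(-86) + p(144, P) = 146*(-86) + (-43/11 - 73/80*144 + (1/80)*(-43/11)*144) = -12556 + (-43/11 - 657/5 - 387/55) = -12556 - 7829/55 = -698409/55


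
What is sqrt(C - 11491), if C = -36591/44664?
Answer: I*sqrt(636797743010)/7444 ≈ 107.2*I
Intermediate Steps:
C = -12197/14888 (C = -36591*1/44664 = -12197/14888 ≈ -0.81925)
sqrt(C - 11491) = sqrt(-12197/14888 - 11491) = sqrt(-171090205/14888) = I*sqrt(636797743010)/7444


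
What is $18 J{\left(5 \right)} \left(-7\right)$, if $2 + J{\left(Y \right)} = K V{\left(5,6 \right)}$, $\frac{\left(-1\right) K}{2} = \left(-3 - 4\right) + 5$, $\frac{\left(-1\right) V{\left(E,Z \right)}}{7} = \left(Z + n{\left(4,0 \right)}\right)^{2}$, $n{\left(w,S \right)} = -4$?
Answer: $14364$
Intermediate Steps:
$V{\left(E,Z \right)} = - 7 \left(-4 + Z\right)^{2}$ ($V{\left(E,Z \right)} = - 7 \left(Z - 4\right)^{2} = - 7 \left(-4 + Z\right)^{2}$)
$K = 4$ ($K = - 2 \left(\left(-3 - 4\right) + 5\right) = - 2 \left(-7 + 5\right) = \left(-2\right) \left(-2\right) = 4$)
$J{\left(Y \right)} = -114$ ($J{\left(Y \right)} = -2 + 4 \left(- 7 \left(-4 + 6\right)^{2}\right) = -2 + 4 \left(- 7 \cdot 2^{2}\right) = -2 + 4 \left(\left(-7\right) 4\right) = -2 + 4 \left(-28\right) = -2 - 112 = -114$)
$18 J{\left(5 \right)} \left(-7\right) = 18 \left(-114\right) \left(-7\right) = \left(-2052\right) \left(-7\right) = 14364$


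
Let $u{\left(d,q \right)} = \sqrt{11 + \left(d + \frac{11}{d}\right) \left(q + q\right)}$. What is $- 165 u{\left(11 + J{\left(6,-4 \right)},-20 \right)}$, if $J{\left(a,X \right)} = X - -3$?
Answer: $- 165 i \sqrt{433} \approx - 3433.4 i$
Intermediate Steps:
$J{\left(a,X \right)} = 3 + X$ ($J{\left(a,X \right)} = X + 3 = 3 + X$)
$u{\left(d,q \right)} = \sqrt{11 + 2 q \left(d + \frac{11}{d}\right)}$ ($u{\left(d,q \right)} = \sqrt{11 + \left(d + \frac{11}{d}\right) 2 q} = \sqrt{11 + 2 q \left(d + \frac{11}{d}\right)}$)
$- 165 u{\left(11 + J{\left(6,-4 \right)},-20 \right)} = - 165 \sqrt{11 + 2 \left(11 + \left(3 - 4\right)\right) \left(-20\right) + 22 \left(-20\right) \frac{1}{11 + \left(3 - 4\right)}} = - 165 \sqrt{11 + 2 \left(11 - 1\right) \left(-20\right) + 22 \left(-20\right) \frac{1}{11 - 1}} = - 165 \sqrt{11 + 2 \cdot 10 \left(-20\right) + 22 \left(-20\right) \frac{1}{10}} = - 165 \sqrt{11 - 400 + 22 \left(-20\right) \frac{1}{10}} = - 165 \sqrt{11 - 400 - 44} = - 165 \sqrt{-433} = - 165 i \sqrt{433}$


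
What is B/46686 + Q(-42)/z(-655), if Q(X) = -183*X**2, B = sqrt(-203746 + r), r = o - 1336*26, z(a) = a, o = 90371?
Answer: 322812/655 + I*sqrt(148111)/46686 ≈ 492.84 + 0.0082434*I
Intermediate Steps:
r = 55635 (r = 90371 - 1336*26 = 90371 - 1*34736 = 90371 - 34736 = 55635)
B = I*sqrt(148111) (B = sqrt(-203746 + 55635) = sqrt(-148111) = I*sqrt(148111) ≈ 384.85*I)
B/46686 + Q(-42)/z(-655) = (I*sqrt(148111))/46686 - 183*(-42)**2/(-655) = (I*sqrt(148111))*(1/46686) - 183*1764*(-1/655) = I*sqrt(148111)/46686 - 322812*(-1/655) = I*sqrt(148111)/46686 + 322812/655 = 322812/655 + I*sqrt(148111)/46686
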